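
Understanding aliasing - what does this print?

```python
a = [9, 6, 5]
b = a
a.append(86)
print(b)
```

Key concept: basic list aliasing.
Step by step:
`a = [9, 6, 5]` → a = [9, 6, 5]
`b = a` → b = [9, 6, 5] (same object as a)
`a.append(86)` → a = [9, 6, 5, 86] (same object as b); b = [9, 6, 5, 86] (same object as a)
`print(b)` → prints [9, 6, 5, 86]

Answer: [9, 6, 5, 86]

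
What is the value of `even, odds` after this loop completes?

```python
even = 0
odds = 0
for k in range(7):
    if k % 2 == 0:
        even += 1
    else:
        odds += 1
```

Count evens and odds in range(7)
`even, odds` takes the values: (0, 0) → (1, 0) → (1, 1) → (2, 1) → (2, 2) → (3, 2) → (3, 3) → (4, 3)

Answer: 4, 3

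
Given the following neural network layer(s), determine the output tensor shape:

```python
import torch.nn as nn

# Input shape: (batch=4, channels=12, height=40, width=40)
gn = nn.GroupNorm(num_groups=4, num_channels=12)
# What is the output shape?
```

Input: (4, 12, 40, 40) -> Output: (4, 12, 40, 40)

Answer: (4, 12, 40, 40)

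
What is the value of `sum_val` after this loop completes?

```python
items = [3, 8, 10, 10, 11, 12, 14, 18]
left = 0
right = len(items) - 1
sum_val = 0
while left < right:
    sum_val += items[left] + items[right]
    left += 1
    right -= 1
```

Sum of pairs from ends
`sum_val` takes the values: 0 → 21 → 43 → 65 → 86

Answer: 86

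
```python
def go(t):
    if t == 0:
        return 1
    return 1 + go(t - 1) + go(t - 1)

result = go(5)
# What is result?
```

go(t) = 1 + 2·go(t-1), go(0)=1. Closed form: (1+1)·2^5 - 1 = 63.

Answer: 63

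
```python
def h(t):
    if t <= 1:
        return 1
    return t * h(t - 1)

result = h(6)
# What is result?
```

h(6) = 6 * 5 * 4 * 3 * 2 * 1 = 720

Answer: 720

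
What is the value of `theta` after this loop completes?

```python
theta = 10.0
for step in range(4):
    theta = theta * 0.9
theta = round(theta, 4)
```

Exponential decay: 10.0 * 0.9^4
`theta` takes the values: 10.0 → 9.0 → 8.1 → 7.29 → 6.561

Answer: 6.561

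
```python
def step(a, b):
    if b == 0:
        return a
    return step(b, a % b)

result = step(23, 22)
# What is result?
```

step(23, 22) -> step(22, 1) -> step(1, 0) -> 1

Answer: 1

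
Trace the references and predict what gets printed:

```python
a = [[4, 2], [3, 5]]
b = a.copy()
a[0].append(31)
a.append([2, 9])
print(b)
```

Key concept: shallow copy with nested lists.
Step by step:
`a = [[4, 2], [3, 5]]` → a = [[4, 2], [3, 5]]
`b = a.copy()` → b = [[4, 2], [3, 5]]
`a[0].append(31)` → a = [[4, 2, 31], [3, 5]]; b = [[4, 2, 31], [3, 5]]
`a.append([2, 9])` → a = [[4, 2, 31], [3, 5], [2, 9]]
`print(b)` → prints [[4, 2, 31], [3, 5]]

Answer: [[4, 2, 31], [3, 5]]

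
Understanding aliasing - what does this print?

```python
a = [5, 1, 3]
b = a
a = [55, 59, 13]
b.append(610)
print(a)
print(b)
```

Key concept: rebinding vs mutation: a is rebound to a new list, b still points at the original.
Step by step:
`a = [5, 1, 3]` → a = [5, 1, 3]
`b = a` → b = [5, 1, 3] (same object as a)
`a = [55, 59, 13]` → a = [55, 59, 13]
`b.append(610)` → b = [5, 1, 3, 610]
`print(a)` → prints [55, 59, 13]
`print(b)` → prints [5, 1, 3, 610]

Answer:
[55, 59, 13]
[5, 1, 3, 610]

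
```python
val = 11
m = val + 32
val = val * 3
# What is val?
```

Trace:
`val = 11` → val = 11
`m = val + 32` → m = 43
`val = val * 3` → val = 33
So val = 33

Answer: 33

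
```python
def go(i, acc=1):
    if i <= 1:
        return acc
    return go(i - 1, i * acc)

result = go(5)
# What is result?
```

Accumulator trace (n, acc): (5, 1) -> (4, 5) -> (3, 20) -> (2, 60) -> (1, 120) -> return 120

Answer: 120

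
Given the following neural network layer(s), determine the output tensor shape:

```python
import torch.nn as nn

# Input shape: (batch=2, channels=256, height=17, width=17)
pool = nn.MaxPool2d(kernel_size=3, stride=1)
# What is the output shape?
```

Input: (2, 256, 17, 17) -> Output: (2, 256, 15, 15)

Answer: (2, 256, 15, 15)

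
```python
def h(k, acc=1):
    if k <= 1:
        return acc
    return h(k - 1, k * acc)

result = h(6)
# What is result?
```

Accumulator trace (n, acc): (6, 1) -> (5, 6) -> (4, 30) -> (3, 120) -> (2, 360) -> (1, 720) -> return 720

Answer: 720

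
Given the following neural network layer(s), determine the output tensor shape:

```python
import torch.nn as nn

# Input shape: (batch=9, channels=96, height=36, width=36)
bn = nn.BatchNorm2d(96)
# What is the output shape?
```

Input: (9, 96, 36, 36) -> Output: (9, 96, 36, 36)

Answer: (9, 96, 36, 36)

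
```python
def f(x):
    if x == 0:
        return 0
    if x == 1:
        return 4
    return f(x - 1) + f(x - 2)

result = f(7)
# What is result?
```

Build up from base cases: f(0)=0, f(1)=4, f(2)=4, f(3)=8, f(4)=12, f(5)=20, f(6)=32, ..., f(7)=52

Answer: 52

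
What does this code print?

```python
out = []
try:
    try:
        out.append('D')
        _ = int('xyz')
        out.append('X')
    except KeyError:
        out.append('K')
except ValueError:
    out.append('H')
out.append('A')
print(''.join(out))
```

Execution trace: 'D' (try body) → 'H' (outer except ValueError) → 'A' (after the try/except). Output: DHA

Answer: DHA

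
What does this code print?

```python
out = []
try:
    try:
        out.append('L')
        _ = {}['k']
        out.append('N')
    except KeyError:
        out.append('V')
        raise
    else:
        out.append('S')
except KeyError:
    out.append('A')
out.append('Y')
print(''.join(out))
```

Execution trace: 'L' (inner try body) → 'V' (inner except KeyError) → 'A' (outer except KeyError) → 'Y' (after the try/except). Output: LVAY

Answer: LVAY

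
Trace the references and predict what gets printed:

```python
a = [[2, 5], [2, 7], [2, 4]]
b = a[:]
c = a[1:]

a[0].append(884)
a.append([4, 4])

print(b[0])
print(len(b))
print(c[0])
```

Key concept: slice with nested mutation.
Step by step:
`a = [[2, 5], [2, 7], [2, 4]]` → a = [[2, 5], [2, 7], [2, 4]]
`b = a[:]` → b = [[2, 5], [2, 7], [2, 4]]
`c = a[1:]` → c = [[2, 7], [2, 4]]
`a[0].append(884)` → a = [[2, 5, 884], [2, 7], [2, 4]]; b = [[2, 5, 884], [2, 7], [2, 4]]
`a.append([4, 4])` → a = [[2, 5, 884], [2, 7], [2, 4], [4, 4]]
`print(b[0])` → prints [2, 5, 884]
`print(len(b))` → prints 3
`print(c[0])` → prints [2, 7]

Answer:
[2, 5, 884]
3
[2, 7]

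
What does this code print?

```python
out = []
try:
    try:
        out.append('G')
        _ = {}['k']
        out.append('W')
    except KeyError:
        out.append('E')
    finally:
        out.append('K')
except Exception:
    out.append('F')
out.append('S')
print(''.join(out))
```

Execution trace: 'G' (inner try body) → 'E' (inner except KeyError) → 'K' (inner finally) → 'S' (after the try/except). Output: GEKS

Answer: GEKS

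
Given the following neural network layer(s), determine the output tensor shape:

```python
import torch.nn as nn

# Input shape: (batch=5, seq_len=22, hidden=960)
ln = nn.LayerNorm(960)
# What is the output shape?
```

Input: (5, 22, 960) -> Output: (5, 22, 960)

Answer: (5, 22, 960)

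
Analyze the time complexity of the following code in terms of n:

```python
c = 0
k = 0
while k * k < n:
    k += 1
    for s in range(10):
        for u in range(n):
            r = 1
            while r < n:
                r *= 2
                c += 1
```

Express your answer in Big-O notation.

Each loop level contributes: √n × 1 × n × log n. Multiplying the contributions gives O(n√n log n).

Answer: O(n√n log n)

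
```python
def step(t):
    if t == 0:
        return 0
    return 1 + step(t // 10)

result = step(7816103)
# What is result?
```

Count of digits of 7816103: 7

Answer: 7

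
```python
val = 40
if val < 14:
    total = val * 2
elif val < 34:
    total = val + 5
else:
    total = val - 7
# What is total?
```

Trace:
`val = 40` → val = 40
`if val < 14: ...` → val < 14 is False, val < 34 is False, take else branch → total = 33
So total = 33

Answer: 33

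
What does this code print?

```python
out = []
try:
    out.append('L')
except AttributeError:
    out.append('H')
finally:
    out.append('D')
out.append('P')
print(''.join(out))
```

Execution trace: 'L' (try body, no exception) → 'D' (finally) → 'P' (after the try/except). Output: LDP

Answer: LDP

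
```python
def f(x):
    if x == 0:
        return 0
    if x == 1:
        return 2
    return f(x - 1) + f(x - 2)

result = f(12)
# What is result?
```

Build up from base cases: f(0)=0, f(1)=2, f(2)=2, f(3)=4, f(4)=6, f(5)=10, f(6)=16, ..., f(12)=288

Answer: 288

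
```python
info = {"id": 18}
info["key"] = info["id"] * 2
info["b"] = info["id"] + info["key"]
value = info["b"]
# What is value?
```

Trace:
`info = {"id": 18}` → info = {'id': 18}
`info["key"] = info["id"] * 2` → info = {'id': 18, 'key': 36}
`info["b"] = info["id"] + info["key"]` → info = {'id': 18, 'key': 36, 'b': 54}
`value = info["b"]` → value = 54
So value = 54

Answer: 54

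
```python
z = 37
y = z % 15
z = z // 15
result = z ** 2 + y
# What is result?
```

Trace:
`z = 37` → z = 37
`y = z % 15` → y = 7
`z = z // 15` → z = 2
`result = z ** 2 + y` → result = 11
So result = 11

Answer: 11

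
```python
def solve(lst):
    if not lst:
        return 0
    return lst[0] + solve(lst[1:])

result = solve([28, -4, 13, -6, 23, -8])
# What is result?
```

28 + (-4) + 13 + (-6) + 23 + (-8) + 0 = 46

Answer: 46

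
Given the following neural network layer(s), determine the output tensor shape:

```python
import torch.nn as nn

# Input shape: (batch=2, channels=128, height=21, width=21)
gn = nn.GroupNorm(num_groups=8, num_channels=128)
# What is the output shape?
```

Input: (2, 128, 21, 21) -> Output: (2, 128, 21, 21)

Answer: (2, 128, 21, 21)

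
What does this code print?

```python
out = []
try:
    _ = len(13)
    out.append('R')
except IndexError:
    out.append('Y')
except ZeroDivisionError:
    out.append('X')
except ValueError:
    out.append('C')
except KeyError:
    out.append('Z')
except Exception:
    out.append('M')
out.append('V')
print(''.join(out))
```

Execution trace: 'M' (except Exception) → 'V' (after the try/except). Output: MV

Answer: MV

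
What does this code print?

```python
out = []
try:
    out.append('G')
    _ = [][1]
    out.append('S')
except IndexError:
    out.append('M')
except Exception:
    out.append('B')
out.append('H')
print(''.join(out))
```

Execution trace: 'G' (try body) → 'M' (except IndexError) → 'H' (after the try/except). Output: GMH

Answer: GMH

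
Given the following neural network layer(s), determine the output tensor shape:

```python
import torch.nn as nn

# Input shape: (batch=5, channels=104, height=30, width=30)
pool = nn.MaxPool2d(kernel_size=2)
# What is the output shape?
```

Input: (5, 104, 30, 30) -> Output: (5, 104, 15, 15)

Answer: (5, 104, 15, 15)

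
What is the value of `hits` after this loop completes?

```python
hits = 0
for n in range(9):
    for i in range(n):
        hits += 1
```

Triangle number: 0+1+2+...+8
`hits` takes the values: 0 → 1 → 2 → 3 → 4 → 5 → 6 → 7 → 8 → 9 → 10 → 11 → 12 → 13 → 14 → 15 → 16 → 17 → 18 → 19 → 20 → 21 → 22 → 23 → 24 → 25 → 26 → 27 → 28 → 29 → 30 → 31 → 32 → 33 → 34 → 35 → 36

Answer: 36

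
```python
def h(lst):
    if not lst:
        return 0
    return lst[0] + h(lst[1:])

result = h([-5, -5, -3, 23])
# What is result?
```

(-5) + (-5) + (-3) + 23 + 0 = 10

Answer: 10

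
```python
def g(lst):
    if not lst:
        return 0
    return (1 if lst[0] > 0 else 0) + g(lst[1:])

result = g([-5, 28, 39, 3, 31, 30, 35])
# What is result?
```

Count of positive elements in [-5, 28, 39, 3, 31, 30, 35] = 6

Answer: 6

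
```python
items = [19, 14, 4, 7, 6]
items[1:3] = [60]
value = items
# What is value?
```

Trace:
`items = [19, 14, 4, 7, 6]` → items = [19, 14, 4, 7, 6]
`items[1:3] = [60]` → items = [19, 60, 7, 6]
`value = items` → value = [19, 60, 7, 6]
So value = [19, 60, 7, 6]

Answer: [19, 60, 7, 6]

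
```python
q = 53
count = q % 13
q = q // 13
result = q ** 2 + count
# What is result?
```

Trace:
`q = 53` → q = 53
`count = q % 13` → count = 1
`q = q // 13` → q = 4
`result = q ** 2 + count` → result = 17
So result = 17

Answer: 17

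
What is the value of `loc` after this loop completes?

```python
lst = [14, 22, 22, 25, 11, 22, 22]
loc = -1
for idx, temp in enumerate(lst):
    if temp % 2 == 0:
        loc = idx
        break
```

First even number index in [14, 22, 22, 25, 11, 22, 22]
`loc` takes the values: -1 → 0

Answer: 0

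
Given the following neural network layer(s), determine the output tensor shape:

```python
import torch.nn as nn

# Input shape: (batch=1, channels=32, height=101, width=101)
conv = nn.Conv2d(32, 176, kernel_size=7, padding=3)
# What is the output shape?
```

Input: (1, 32, 101, 101) -> Output: (1, 176, 101, 101)

Answer: (1, 176, 101, 101)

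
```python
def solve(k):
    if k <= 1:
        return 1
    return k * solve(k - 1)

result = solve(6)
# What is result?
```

solve(6) = 6 * 5 * 4 * 3 * 2 * 1 = 720

Answer: 720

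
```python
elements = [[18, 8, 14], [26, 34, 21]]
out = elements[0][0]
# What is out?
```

Trace:
`elements = [[18, 8, 14], [26, 34, 21]]` → elements = [[18, 8, 14], [26, 34, 21]]
`out = elements[0][0]` → out = 18
So out = 18

Answer: 18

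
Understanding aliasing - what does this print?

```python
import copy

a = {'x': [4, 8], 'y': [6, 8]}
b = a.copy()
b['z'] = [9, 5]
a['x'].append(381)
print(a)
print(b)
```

Key concept: shallow copy of dict with mutable values.
Step by step:
`a = {'x': [4, 8], 'y': [6, 8]}` → a = {'x': [4, 8], 'y': [6, 8]}
`b = a.copy()` → b = {'x': [4, 8], 'y': [6, 8]}
`b['z'] = [9, 5]` → b = {'x': [4, 8], 'y': [6, 8], 'z': [9, 5]}
`a['x'].append(381)` → a = {'x': [4, 8, 381], 'y': [6, 8]}; b = {'x': [4, 8, 381], 'y': [6, 8], 'z': [9, 5]}
`print(a)` → prints {'x': [4, 8, 381], 'y': [6, 8]}
`print(b)` → prints {'x': [4, 8, 381], 'y': [6, 8], 'z': [9, 5]}

Answer:
{'x': [4, 8, 381], 'y': [6, 8]}
{'x': [4, 8, 381], 'y': [6, 8], 'z': [9, 5]}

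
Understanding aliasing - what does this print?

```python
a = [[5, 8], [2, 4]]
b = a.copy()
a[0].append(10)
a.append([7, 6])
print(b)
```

Key concept: shallow copy with nested lists.
Step by step:
`a = [[5, 8], [2, 4]]` → a = [[5, 8], [2, 4]]
`b = a.copy()` → b = [[5, 8], [2, 4]]
`a[0].append(10)` → a = [[5, 8, 10], [2, 4]]; b = [[5, 8, 10], [2, 4]]
`a.append([7, 6])` → a = [[5, 8, 10], [2, 4], [7, 6]]
`print(b)` → prints [[5, 8, 10], [2, 4]]

Answer: [[5, 8, 10], [2, 4]]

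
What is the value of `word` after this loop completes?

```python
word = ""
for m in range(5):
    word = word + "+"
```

Repeat '+' 5 times
`word` takes the values: "" → "+" → "++" → "+++" → "++++" → "+++++"

Answer: "+++++"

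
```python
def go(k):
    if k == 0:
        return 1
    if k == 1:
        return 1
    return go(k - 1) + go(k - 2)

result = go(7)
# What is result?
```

Build up from base cases: go(0)=1, go(1)=1, go(2)=2, go(3)=3, go(4)=5, go(5)=8, go(6)=13, ..., go(7)=21

Answer: 21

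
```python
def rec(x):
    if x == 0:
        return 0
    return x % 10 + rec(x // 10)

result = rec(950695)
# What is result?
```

Sum of digits of 950695: 5 + 9 + 6 + 0 + 5 + 9 = 34

Answer: 34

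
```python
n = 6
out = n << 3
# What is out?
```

Trace:
`n = 6` → n = 6
`out = n << 3` → out = 48
So out = 48

Answer: 48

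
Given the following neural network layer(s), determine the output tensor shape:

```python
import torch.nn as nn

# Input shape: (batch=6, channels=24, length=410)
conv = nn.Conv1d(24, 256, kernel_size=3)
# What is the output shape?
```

Input: (6, 24, 410) -> Output: (6, 256, 408)

Answer: (6, 256, 408)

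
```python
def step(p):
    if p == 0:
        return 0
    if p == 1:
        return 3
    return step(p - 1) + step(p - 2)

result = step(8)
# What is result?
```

Build up from base cases: step(0)=0, step(1)=3, step(2)=3, step(3)=6, step(4)=9, step(5)=15, step(6)=24, ..., step(8)=63

Answer: 63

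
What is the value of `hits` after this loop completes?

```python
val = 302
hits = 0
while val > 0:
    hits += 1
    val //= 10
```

Count digits by repeated division by 10
`hits` takes the values: 0 → 1 → 2 → 3

Answer: 3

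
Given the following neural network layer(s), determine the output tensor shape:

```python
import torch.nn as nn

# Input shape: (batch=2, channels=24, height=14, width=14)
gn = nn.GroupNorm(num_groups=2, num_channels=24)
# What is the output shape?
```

Input: (2, 24, 14, 14) -> Output: (2, 24, 14, 14)

Answer: (2, 24, 14, 14)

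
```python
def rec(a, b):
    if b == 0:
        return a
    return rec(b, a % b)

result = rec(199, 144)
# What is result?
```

rec(199, 144) -> rec(144, 55) -> rec(55, 34) -> rec(34, 21) -> rec(21, 13) -> rec(13, 8) -> rec(8, 5) -> rec(5, 3) -> rec(3, 2) -> rec(2, 1) -> rec(1, 0) -> 1

Answer: 1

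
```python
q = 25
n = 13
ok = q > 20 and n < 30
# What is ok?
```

Trace:
`q = 25` → q = 25
`n = 13` → n = 13
`ok = q > 20 and n < 30` → ok = True
So ok = True

Answer: True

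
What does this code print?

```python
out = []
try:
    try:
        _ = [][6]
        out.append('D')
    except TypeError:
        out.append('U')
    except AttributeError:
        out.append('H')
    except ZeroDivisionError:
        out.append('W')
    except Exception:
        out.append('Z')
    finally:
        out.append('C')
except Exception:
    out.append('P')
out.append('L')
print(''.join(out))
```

Execution trace: 'Z' (inner except Exception) → 'C' (inner finally) → 'L' (after the try/except). Output: ZCL

Answer: ZCL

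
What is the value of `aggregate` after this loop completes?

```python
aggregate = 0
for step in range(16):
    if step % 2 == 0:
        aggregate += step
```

Sum of even numbers 0 to 15
`aggregate` takes the values: 0 → 2 → 6 → 12 → 20 → 30 → 42 → 56

Answer: 56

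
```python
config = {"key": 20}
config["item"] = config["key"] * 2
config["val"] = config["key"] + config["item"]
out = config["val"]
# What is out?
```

Trace:
`config = {"key": 20}` → config = {'key': 20}
`config["item"] = config["key"] * 2` → config = {'key': 20, 'item': 40}
`config["val"] = config["key"] + config["item"]` → config = {'key': 20, 'item': 40, 'val': 60}
`out = config["val"]` → out = 60
So out = 60

Answer: 60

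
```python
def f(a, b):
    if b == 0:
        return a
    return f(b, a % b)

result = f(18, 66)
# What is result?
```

f(18, 66) -> f(66, 18) -> f(18, 12) -> f(12, 6) -> f(6, 0) -> 6

Answer: 6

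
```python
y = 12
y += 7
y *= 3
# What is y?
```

Trace:
`y = 12` → y = 12
`y += 7` → y = 19
`y *= 3` → y = 57
So y = 57

Answer: 57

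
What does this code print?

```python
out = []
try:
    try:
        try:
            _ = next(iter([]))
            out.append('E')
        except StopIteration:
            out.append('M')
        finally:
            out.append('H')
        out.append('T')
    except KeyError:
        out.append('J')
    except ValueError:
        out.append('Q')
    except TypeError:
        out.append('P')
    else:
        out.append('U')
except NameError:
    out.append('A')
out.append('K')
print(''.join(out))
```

Execution trace: 'M' (inner except StopIteration) → 'H' (inner finally) → 'T' (try body, no exception) → 'U' (else) → 'K' (after the try/except). Output: MHTUK

Answer: MHTUK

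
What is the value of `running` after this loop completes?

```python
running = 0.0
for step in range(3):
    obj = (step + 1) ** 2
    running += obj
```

Sum of squared losses 1² + 2² + ... + 3²
`running` takes the values: 0.0 → 1.0 → 5.0 → 14.0

Answer: 14.0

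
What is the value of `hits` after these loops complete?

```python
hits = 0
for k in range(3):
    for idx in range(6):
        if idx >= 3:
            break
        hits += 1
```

Inner breaks at 3, outer runs 3 times
`hits` takes the values: 0 → 1 → 2 → 3 → 4 → 5 → 6 → 7 → 8 → 9

Answer: 9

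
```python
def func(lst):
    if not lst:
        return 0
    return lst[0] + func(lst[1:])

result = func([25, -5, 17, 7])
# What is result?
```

25 + (-5) + 17 + 7 + 0 = 44

Answer: 44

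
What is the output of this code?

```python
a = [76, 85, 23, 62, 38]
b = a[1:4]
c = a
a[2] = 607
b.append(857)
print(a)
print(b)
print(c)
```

Key concept: slice vs alias.
Step by step:
`a = [76, 85, 23, 62, 38]` → a = [76, 85, 23, 62, 38]
`b = a[1:4]` → b = [85, 23, 62]
`c = a` → c = [76, 85, 23, 62, 38] (same object as a)
`a[2] = 607` → a = [76, 85, 607, 62, 38] (same object as c); c = [76, 85, 607, 62, 38] (same object as a)
`b.append(857)` → b = [85, 23, 62, 857]
`print(a)` → prints [76, 85, 607, 62, 38]
`print(b)` → prints [85, 23, 62, 857]
`print(c)` → prints [76, 85, 607, 62, 38]

Answer:
[76, 85, 607, 62, 38]
[85, 23, 62, 857]
[76, 85, 607, 62, 38]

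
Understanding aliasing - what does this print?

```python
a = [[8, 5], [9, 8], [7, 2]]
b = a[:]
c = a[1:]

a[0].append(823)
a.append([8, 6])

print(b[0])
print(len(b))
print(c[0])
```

Key concept: slice with nested mutation.
Step by step:
`a = [[8, 5], [9, 8], [7, 2]]` → a = [[8, 5], [9, 8], [7, 2]]
`b = a[:]` → b = [[8, 5], [9, 8], [7, 2]]
`c = a[1:]` → c = [[9, 8], [7, 2]]
`a[0].append(823)` → a = [[8, 5, 823], [9, 8], [7, 2]]; b = [[8, 5, 823], [9, 8], [7, 2]]
`a.append([8, 6])` → a = [[8, 5, 823], [9, 8], [7, 2], [8, 6]]
`print(b[0])` → prints [8, 5, 823]
`print(len(b))` → prints 3
`print(c[0])` → prints [9, 8]

Answer:
[8, 5, 823]
3
[9, 8]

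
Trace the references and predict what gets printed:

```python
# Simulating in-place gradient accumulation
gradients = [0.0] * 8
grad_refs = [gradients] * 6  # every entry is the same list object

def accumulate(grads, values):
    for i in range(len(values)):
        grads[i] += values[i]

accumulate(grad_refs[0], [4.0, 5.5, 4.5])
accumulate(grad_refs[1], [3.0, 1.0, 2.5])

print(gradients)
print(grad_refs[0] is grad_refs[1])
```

Key concept: gradient accumulation aliasing.
Step by step:
`gradients = [0.0] * 8` → gradients = [0.0, 0.0, 0.0, 0.0, 0.0, 0.0, 0.0, 0.0]
`grad_refs = [gradients] * 6` → grad_refs = [[0.0, 0.0, 0.0, 0.0, 0.0, 0.0, 0.0, 0.0], [0.0, 0.0, 0.0, 0.0, 0.0, 0.0, 0.0, 0.0], [0.0, 0.0, 0.0, 0.0, 0.0, 0.0, 0.0, 0.0], [0.0, 0.0, 0.0, 0.0, 0.0, 0.0, 0.0, 0.0], [0.0, 0.0, 0.0, 0.0, 0.0, 0.0, 0.0, 0.0], [0.0, 0.0, 0.0, 0.0, 0.0, 0.0, 0.0, 0.0]]
`accumulate(grad_refs[0], [4.0, 5.5, 4.5])` → gradients = [4.0, 5.5, 4.5, 0.0, 0.0, 0.0, 0.0, 0.0]; grad_refs = [[4.0, 5.5, 4.5, 0.0, 0.0, 0.0, 0.0, 0.0], [4.0, 5.5, 4.5, 0.0, 0.0, 0.0, 0.0, 0.0], [4.0, 5.5, 4.5, 0.0, 0.0, 0.0, 0.0, 0.0], [4.0, 5.5, 4.5, 0.0, 0.0, 0.0, 0.0, 0.0], [4.0, 5.5, 4.5, 0.0, 0.0, 0.0, 0.0, 0.0], [4.0, 5.5, 4.5, 0.0, 0.0, 0.0, 0.0, 0.0]]
`accumulate(grad_refs[1], [3.0, 1.0, 2.5])` → gradients = [7.0, 6.5, 7.0, 0.0, 0.0, 0.0, 0.0, 0.0]; grad_refs = [[7.0, 6.5, 7.0, 0.0, 0.0, 0.0, 0.0, 0.0], [7.0, 6.5, 7.0, 0.0, 0.0, 0.0, 0.0, 0.0], [7.0, 6.5, 7.0, 0.0, 0.0, 0.0, 0.0, 0.0], [7.0, 6.5, 7.0, 0.0, 0.0, 0.0, 0.0, 0.0], [7.0, 6.5, 7.0, 0.0, 0.0, 0.0, 0.0, 0.0], [7.0, 6.5, 7.0, 0.0, 0.0, 0.0, 0.0, 0.0]]
`print(gradients)` → prints [7.0, 6.5, 7.0, 0.0, 0.0, 0.0, 0.0, 0.0]
`print(grad_refs[0] is grad_refs[1])` → prints True

Answer:
[7.0, 6.5, 7.0, 0.0, 0.0, 0.0, 0.0, 0.0]
True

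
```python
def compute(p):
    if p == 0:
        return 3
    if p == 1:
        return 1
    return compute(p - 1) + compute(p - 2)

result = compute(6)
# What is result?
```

Build up from base cases: compute(0)=3, compute(1)=1, compute(2)=4, compute(3)=5, compute(4)=9, compute(5)=14, compute(6)=23

Answer: 23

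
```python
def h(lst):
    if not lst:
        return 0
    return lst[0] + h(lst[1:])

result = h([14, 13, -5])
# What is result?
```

14 + 13 + (-5) + 0 = 22

Answer: 22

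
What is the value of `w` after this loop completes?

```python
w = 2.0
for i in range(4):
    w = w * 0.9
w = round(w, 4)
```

Exponential decay: 2.0 * 0.9^4
`w` takes the values: 2.0 → 1.8 → 1.62 → 1.458 → 1.3122

Answer: 1.3122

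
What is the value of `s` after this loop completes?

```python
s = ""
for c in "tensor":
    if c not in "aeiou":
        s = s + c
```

Remove vowels from 'tensor'
`s` takes the values: "" → "t" → "tn" → "tns" → "tnsr"

Answer: "tnsr"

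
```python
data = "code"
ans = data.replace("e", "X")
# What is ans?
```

Trace:
`data = "code"` → data = 'code'
`ans = data.replace("e", "X")` → ans = 'codX'
So ans = 'codX'

Answer: 'codX'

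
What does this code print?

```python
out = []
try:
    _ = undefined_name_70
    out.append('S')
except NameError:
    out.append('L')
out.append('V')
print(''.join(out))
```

Execution trace: 'L' (except NameError) → 'V' (after the try/except). Output: LV

Answer: LV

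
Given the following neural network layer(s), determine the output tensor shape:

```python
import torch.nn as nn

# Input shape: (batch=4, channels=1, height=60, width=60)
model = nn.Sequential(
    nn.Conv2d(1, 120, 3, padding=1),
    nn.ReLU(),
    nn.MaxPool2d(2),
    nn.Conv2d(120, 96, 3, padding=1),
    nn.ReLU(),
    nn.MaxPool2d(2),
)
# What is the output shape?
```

Input: (4, 1, 60, 60) -> after first Conv2d: (4, 120, 60, 60) -> after first MaxPool2d: (4, 120, 30, 30) -> after second Conv2d: (4, 96, 30, 30) -> Output: (4, 96, 15, 15)

Answer: (4, 96, 15, 15)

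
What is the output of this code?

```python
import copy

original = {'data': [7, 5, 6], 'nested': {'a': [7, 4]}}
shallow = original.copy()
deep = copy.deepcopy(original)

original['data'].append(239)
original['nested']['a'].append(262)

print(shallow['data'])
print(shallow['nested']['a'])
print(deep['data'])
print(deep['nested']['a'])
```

Key concept: comparing shallow vs deep copy.
Step by step:
`original = {'data': [7, 5, 6], 'nested': {'a': [7, 4]}}` → original = {'data': [7, 5, 6], 'nested': {'a': [7, 4]}}
`shallow = original.copy()` → shallow = {'data': [7, 5, 6], 'nested': {'a': [7, 4]}}
`deep = copy.deepcopy(original)` → deep = {'data': [7, 5, 6], 'nested': {'a': [7, 4]}}
`original['data'].append(239)` → original = {'data': [7, 5, 6, 239], 'nested': {'a': [7, 4]}}; shallow = {'data': [7, 5, 6, 239], 'nested': {'a': [7, 4]}}
`original['nested']['a'].append(262)` → original = {'data': [7, 5, 6, 239], 'nested': {'a': [7, 4, 262]}}; shallow = {'data': [7, 5, 6, 239], 'nested': {'a': [7, 4, 262]}}
`print(shallow['data'])` → prints [7, 5, 6, 239]
`print(shallow['nested']['a'])` → prints [7, 4, 262]
`print(deep['data'])` → prints [7, 5, 6]
`print(deep['nested']['a'])` → prints [7, 4]

Answer:
[7, 5, 6, 239]
[7, 4, 262]
[7, 5, 6]
[7, 4]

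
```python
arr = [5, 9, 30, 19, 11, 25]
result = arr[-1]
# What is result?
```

Trace:
`arr = [5, 9, 30, 19, 11, 25]` → arr = [5, 9, 30, 19, 11, 25]
`result = arr[-1]` → result = 25
So result = 25

Answer: 25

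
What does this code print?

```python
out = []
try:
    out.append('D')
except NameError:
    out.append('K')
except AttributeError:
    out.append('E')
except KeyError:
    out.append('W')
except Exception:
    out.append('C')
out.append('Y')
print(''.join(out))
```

Execution trace: 'D' (try body, no exception) → 'Y' (after the try/except). Output: DY

Answer: DY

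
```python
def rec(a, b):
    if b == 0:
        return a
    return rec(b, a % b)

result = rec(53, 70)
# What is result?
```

rec(53, 70) -> rec(70, 53) -> rec(53, 17) -> rec(17, 2) -> rec(2, 1) -> rec(1, 0) -> 1

Answer: 1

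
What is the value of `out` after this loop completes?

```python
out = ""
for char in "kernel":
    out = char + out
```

Reverse 'kernel'
`out` takes the values: "" → "k" → "ek" → "rek" → "nrek" → "enrek" → "lenrek"

Answer: "lenrek"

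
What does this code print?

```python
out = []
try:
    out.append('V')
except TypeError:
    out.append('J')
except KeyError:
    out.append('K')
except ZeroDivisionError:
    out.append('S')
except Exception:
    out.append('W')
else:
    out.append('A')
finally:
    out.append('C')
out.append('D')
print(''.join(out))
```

Execution trace: 'V' (try body, no exception) → 'A' (else) → 'C' (finally) → 'D' (after the try/except). Output: VACD

Answer: VACD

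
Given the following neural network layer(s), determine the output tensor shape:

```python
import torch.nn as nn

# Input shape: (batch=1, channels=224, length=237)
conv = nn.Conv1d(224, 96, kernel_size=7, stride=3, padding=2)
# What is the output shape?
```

Input: (1, 224, 237) -> Output: (1, 96, 79)

Answer: (1, 96, 79)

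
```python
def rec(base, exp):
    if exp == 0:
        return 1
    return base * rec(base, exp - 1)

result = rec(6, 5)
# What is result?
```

rec(6, 5) = 6 * 6 * 6 * 6 * 6 = 7776

Answer: 7776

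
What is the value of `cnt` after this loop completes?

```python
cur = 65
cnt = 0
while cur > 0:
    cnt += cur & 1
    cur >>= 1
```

Count set bits in 65 (binary: 0b1000001)
`cnt` takes the values: 0 → 1 → 2

Answer: 2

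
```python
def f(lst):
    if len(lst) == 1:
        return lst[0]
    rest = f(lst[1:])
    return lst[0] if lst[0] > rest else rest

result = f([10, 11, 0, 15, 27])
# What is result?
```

Recursive max over [10, 11, 0, 15, 27] = 27

Answer: 27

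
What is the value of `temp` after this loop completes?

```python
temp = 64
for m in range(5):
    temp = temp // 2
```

Halve 5 times: 64 // 2^5 = 2
`temp` takes the values: 64 → 32 → 16 → 8 → 4 → 2

Answer: 2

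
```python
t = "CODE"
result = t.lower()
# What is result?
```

Trace:
`t = "CODE"` → t = 'CODE'
`result = t.lower()` → result = 'code'
So result = 'code'

Answer: 'code'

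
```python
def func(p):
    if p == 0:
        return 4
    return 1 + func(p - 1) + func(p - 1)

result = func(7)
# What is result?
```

func(p) = 1 + 2·func(p-1), func(0)=4. Closed form: (4+1)·2^7 - 1 = 639.

Answer: 639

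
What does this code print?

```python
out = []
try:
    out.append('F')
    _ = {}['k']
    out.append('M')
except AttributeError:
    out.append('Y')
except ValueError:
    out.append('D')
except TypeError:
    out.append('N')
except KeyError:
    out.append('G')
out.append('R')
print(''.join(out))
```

Execution trace: 'F' (try body) → 'G' (except KeyError) → 'R' (after the try/except). Output: FGR

Answer: FGR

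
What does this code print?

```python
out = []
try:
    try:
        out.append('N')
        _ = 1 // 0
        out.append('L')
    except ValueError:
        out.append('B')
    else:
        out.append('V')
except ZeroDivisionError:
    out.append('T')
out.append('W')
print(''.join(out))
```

Execution trace: 'N' (try body) → 'T' (outer except ZeroDivisionError) → 'W' (after the try/except). Output: NTW

Answer: NTW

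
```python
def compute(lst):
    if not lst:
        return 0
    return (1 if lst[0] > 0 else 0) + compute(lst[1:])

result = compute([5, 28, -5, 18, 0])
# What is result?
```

Count of positive elements in [5, 28, -5, 18, 0] = 3

Answer: 3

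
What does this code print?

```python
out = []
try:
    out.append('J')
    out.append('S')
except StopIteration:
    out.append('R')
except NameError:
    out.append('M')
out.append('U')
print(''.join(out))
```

Execution trace: 'J' (try body) → 'S' (try body, no exception) → 'U' (after the try/except). Output: JSU

Answer: JSU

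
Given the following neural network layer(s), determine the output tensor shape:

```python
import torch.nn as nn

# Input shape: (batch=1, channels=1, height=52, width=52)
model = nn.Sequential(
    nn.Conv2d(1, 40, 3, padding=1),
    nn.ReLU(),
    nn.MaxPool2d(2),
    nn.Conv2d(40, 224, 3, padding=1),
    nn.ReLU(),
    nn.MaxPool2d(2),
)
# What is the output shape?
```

Input: (1, 1, 52, 52) -> after first Conv2d: (1, 40, 52, 52) -> after first MaxPool2d: (1, 40, 26, 26) -> after second Conv2d: (1, 224, 26, 26) -> Output: (1, 224, 13, 13)

Answer: (1, 224, 13, 13)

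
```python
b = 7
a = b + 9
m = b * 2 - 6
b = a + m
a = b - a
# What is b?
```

Trace:
`b = 7` → b = 7
`a = b + 9` → a = 16
`m = b * 2 - 6` → m = 8
`b = a + m` → b = 24
`a = b - a` → a = 8
So b = 24

Answer: 24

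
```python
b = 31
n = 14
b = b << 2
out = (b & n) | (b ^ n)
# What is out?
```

Trace:
`b = 31` → b = 31
`n = 14` → n = 14
`b = b << 2` → b = 124
`out = (b & n) | (b ^ n)` → out = 126
So out = 126

Answer: 126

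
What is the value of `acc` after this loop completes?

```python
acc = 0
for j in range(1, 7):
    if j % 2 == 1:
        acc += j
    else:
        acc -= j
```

Add odd, subtract even
`acc` takes the values: 0 → 1 → -1 → 2 → -2 → 3 → -3

Answer: -3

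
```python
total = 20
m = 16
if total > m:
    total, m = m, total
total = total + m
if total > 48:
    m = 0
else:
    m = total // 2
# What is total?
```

Trace:
`total = 20` → total = 20
`m = 16` → m = 16
`if total > m: ...` → total > m is True → total = 16; m = 20
`total = total + m` → total = 36
`if total > 48: ...` → total > 48 is False, take else branch → m = 18
So total = 36

Answer: 36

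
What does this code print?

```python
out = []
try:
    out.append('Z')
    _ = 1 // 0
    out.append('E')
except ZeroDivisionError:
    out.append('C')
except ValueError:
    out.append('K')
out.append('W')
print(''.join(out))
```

Execution trace: 'Z' (try body) → 'C' (except ZeroDivisionError) → 'W' (after the try/except). Output: ZCW

Answer: ZCW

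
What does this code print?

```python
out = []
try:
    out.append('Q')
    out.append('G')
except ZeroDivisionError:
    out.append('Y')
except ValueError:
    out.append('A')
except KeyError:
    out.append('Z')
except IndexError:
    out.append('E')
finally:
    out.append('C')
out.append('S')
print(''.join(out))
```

Execution trace: 'Q' (try body) → 'G' (try body, no exception) → 'C' (finally) → 'S' (after the try/except). Output: QGCS

Answer: QGCS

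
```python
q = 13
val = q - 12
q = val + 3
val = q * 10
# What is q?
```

Trace:
`q = 13` → q = 13
`val = q - 12` → val = 1
`q = val + 3` → q = 4
`val = q * 10` → val = 40
So q = 4

Answer: 4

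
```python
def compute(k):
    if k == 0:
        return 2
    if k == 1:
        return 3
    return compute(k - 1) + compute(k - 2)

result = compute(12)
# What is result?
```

Build up from base cases: compute(0)=2, compute(1)=3, compute(2)=5, compute(3)=8, compute(4)=13, compute(5)=21, compute(6)=34, ..., compute(12)=610

Answer: 610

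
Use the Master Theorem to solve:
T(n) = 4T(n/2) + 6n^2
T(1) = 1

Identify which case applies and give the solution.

a=4, b=2, f(n)=6n^2. log_2(4) = 2. Since c=2 = 2, Case 2 applies: T(n) = Θ(n^log_b(a) · log n) = O(n^2 log n).

Answer: O(n^2 log n) - Case 2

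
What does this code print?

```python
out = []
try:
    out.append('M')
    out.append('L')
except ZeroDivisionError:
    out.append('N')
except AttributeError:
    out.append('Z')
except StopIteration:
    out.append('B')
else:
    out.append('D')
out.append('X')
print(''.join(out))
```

Execution trace: 'M' (try body) → 'L' (try body, no exception) → 'D' (else) → 'X' (after the try/except). Output: MLDX

Answer: MLDX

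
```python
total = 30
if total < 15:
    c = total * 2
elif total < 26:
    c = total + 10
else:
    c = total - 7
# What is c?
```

Trace:
`total = 30` → total = 30
`if total < 15: ...` → total < 15 is False, total < 26 is False, take else branch → c = 23
So c = 23

Answer: 23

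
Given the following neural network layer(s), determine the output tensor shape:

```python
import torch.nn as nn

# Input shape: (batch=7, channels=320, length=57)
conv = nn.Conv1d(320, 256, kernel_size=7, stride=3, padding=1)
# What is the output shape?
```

Input: (7, 320, 57) -> Output: (7, 256, 18)

Answer: (7, 256, 18)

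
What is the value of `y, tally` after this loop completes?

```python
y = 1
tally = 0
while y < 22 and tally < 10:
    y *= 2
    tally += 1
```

Double until >= 22 or 10 iterations
`y, tally` takes the values: (1, 0) → (2, 0) → (2, 1) → (4, 1) → (4, 2) → (8, 2) → (8, 3) → (16, 3) → (16, 4) → (32, 4) → (32, 5)

Answer: 32, 5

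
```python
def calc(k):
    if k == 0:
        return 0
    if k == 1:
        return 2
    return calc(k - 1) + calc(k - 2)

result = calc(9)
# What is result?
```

Build up from base cases: calc(0)=0, calc(1)=2, calc(2)=2, calc(3)=4, calc(4)=6, calc(5)=10, calc(6)=16, ..., calc(9)=68

Answer: 68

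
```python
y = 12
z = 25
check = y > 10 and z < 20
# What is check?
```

Trace:
`y = 12` → y = 12
`z = 25` → z = 25
`check = y > 10 and z < 20` → check = False
So check = False

Answer: False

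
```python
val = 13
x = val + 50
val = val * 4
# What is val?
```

Trace:
`val = 13` → val = 13
`x = val + 50` → x = 63
`val = val * 4` → val = 52
So val = 52

Answer: 52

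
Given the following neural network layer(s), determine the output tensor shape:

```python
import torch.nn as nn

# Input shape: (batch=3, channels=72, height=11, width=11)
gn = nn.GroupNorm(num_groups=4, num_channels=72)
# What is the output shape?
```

Input: (3, 72, 11, 11) -> Output: (3, 72, 11, 11)

Answer: (3, 72, 11, 11)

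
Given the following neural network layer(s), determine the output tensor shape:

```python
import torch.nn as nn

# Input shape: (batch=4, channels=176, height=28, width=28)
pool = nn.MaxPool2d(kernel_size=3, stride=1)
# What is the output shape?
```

Input: (4, 176, 28, 28) -> Output: (4, 176, 26, 26)

Answer: (4, 176, 26, 26)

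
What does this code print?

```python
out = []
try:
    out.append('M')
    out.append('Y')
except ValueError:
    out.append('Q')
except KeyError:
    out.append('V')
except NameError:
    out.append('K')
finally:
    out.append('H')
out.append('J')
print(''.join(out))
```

Execution trace: 'M' (try body) → 'Y' (try body, no exception) → 'H' (finally) → 'J' (after the try/except). Output: MYHJ

Answer: MYHJ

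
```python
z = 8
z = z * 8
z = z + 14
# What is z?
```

Trace:
`z = 8` → z = 8
`z = z * 8` → z = 64
`z = z + 14` → z = 78
So z = 78

Answer: 78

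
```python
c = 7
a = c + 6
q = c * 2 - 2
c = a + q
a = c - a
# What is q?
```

Trace:
`c = 7` → c = 7
`a = c + 6` → a = 13
`q = c * 2 - 2` → q = 12
`c = a + q` → c = 25
`a = c - a` → a = 12
So q = 12

Answer: 12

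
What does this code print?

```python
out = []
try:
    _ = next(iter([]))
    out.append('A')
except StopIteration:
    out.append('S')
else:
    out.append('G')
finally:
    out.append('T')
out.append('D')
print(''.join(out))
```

Execution trace: 'S' (except StopIteration) → 'T' (finally) → 'D' (after the try/except). Output: STD

Answer: STD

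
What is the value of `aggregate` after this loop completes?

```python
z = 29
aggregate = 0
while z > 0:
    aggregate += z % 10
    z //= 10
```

Sum digits of 29
`aggregate` takes the values: 0 → 9 → 11

Answer: 11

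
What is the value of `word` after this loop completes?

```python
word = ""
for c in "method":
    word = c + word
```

Reverse 'method'
`word` takes the values: "" → "m" → "em" → "tem" → "htem" → "ohtem" → "dohtem"

Answer: "dohtem"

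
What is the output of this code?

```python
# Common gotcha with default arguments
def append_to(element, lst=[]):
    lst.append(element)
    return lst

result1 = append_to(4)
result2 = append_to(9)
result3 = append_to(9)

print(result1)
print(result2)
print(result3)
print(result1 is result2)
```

Key concept: mutable default argument gotcha.
Step by step:
`result1 = append_to(4)` → result1 = [4]
`result2 = append_to(9)` → result1 = [4, 9] (same object as result2); result2 = [4, 9] (same object as result1)
`result3 = append_to(9)` → result1 = [4, 9, 9] (same object as result2, result3); result2 = [4, 9, 9] (same object as result1, result3); result3 = [4, 9, 9] (same object as result1, result2)
`print(result1)` → prints [4, 9, 9]
`print(result2)` → prints [4, 9, 9]
`print(result3)` → prints [4, 9, 9]
`print(result1 is result2)` → prints True

Answer:
[4, 9, 9]
[4, 9, 9]
[4, 9, 9]
True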